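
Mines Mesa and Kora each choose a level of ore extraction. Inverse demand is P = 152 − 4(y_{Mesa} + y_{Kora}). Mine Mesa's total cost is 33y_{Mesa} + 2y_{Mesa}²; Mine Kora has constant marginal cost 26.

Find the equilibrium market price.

Mine Mesa's profit: π = y_{Mesa}(152 − 4(y_{Mesa} + y_{Kora})) − 33y_{Mesa} − 2y_{Mesa}².
∂π/∂y_{Mesa} = 119 − 12y_{Mesa} − 4y_{Kora} = 0, so y_{Mesa} = 119/12 − (1/3)y_{Kora}.
For Kora: ∂π/∂y_{Kora} = 126 − 8y_{Kora} − 4y_{Mesa} = 0 ⇒ y_{Kora} = 15.75 − 0.5y_{Mesa}.
Solving the two reaction functions simultaneously: (1 − (−1/3)(−0.5))y_{Mesa} = 119/12 − (1/3)·15.75, so (5/6)y_{Mesa} = 14/3 and y_{Mesa} = 5.6.
Then y_{Kora} = 15.75 − 0.5·5.6 = 12.95.
Equilibrium price: P = 152 − 4·18.55 = 77.8.

77.8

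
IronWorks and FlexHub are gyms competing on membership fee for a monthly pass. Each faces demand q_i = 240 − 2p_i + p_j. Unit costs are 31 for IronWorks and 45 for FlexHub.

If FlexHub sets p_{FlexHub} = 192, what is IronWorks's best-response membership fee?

IronWorks's profit: π = (p_{IronWorks} − 31)(240 − 2p_{IronWorks} + p_{FlexHub}).
∂π/∂p_{IronWorks} = 302 − 4p_{IronWorks} + p_{FlexHub} = 0 ⇒ p_{IronWorks} = 75.5 + 0.25p_{FlexHub}.
At p_{FlexHub} = 192: p_{IronWorks} = 75.5 + 0.25·192 = 123.5.

123.5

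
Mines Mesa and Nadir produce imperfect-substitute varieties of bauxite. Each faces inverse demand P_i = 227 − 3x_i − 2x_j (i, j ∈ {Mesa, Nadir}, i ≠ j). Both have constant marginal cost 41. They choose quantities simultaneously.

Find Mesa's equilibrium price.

Mine Mesa's profit: π = x_{Mesa}(227 − 3x_{Mesa} − 2x_{Nadir}) − 41x_{Mesa}.
∂π/∂x_{Mesa} = 186 − 6x_{Mesa} − 2x_{Nadir} = 0 ⇒ x_{Mesa} = 31 − (1/3)x_{Nadir}.
The game is symmetric, so in equilibrium x_{Nadir} = x_{Mesa}: the reaction function gives (4/3)x_{Mesa} = 31, hence x_{Mesa} = 23.25.
P_{Mesa} = 227 − 3·23.25 − 2·23.25 = 110.75.

110.75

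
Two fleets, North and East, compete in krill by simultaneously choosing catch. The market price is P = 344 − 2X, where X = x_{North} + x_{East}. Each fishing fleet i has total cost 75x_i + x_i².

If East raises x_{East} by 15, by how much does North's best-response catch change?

-5

Fishing fleet North's profit: π = x_{North}(344 − 2(x_{North} + x_{East})) − 75x_{North} − x_{North}².
∂π/∂x_{North} = 269 − 6x_{North} − 2x_{East} = 0, so x_{North} = 269/6 − (1/3)x_{East}.
The reaction-function slope is −1/3, so a 15-unit rise in x_{East} moves x_{North} by −1/3 × 15 = −5. North's best response falls — the actions are strategic substitutes.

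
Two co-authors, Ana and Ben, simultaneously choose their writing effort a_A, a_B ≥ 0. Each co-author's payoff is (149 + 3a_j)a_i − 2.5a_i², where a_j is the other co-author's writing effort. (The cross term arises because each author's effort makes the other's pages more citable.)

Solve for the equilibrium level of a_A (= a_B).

74.5

Ana's payoff is (149 + 3a_B)a_A − 2.5a_A².
∂π/∂a_A = 149 + 3a_B − 5a_A = 0, so a_A = 29.8 + 0.6a_B.
The game is symmetric, so in equilibrium a_B = a_A: the reaction function gives 0.4a_A = 29.8, hence a_A = 74.5.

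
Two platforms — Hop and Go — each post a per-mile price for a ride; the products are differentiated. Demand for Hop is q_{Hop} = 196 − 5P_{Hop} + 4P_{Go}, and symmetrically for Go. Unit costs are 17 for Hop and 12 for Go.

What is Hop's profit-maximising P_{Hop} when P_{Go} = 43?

Hop's profit: π = (P_{Hop} − 17)(196 − 5P_{Hop} + 4P_{Go}).
∂π/∂P_{Hop} = 281 − 10P_{Hop} + 4P_{Go} = 0 ⇒ P_{Hop} = 28.1 + 0.4P_{Go}.
At P_{Go} = 43: P_{Hop} = 28.1 + 0.4·43 = 45.3.

45.3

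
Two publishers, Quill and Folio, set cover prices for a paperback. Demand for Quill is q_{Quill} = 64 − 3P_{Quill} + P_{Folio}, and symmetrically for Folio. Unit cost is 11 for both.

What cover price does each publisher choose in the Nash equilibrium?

Quill's profit: π = (P_{Quill} − 11)(64 − 3P_{Quill} + P_{Folio}).
∂π/∂P_{Quill} = 97 − 6P_{Quill} + P_{Folio} = 0 ⇒ P_{Quill} = 97/6 + (1/6)P_{Folio}.
The game is symmetric, so in equilibrium P_{Folio} = P_{Quill}: the reaction function gives (5/6)P_{Quill} = 97/6, hence P_{Quill} = 19.4.

19.4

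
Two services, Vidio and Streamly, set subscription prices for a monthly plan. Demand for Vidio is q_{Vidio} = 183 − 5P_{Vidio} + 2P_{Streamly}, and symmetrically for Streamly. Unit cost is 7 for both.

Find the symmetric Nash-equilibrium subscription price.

Vidio's profit: π = (P_{Vidio} − 7)(183 − 5P_{Vidio} + 2P_{Streamly}).
∂π/∂P_{Vidio} = 218 − 10P_{Vidio} + 2P_{Streamly} = 0 ⇒ P_{Vidio} = 21.8 + 0.2P_{Streamly}.
Setting P_{Vidio} = P_{Streamly} in the reaction function: P_{Vidio} = 21.8 + 0.2P_{Vidio}, so P_{Vidio} = 21.8 / 0.8 = 27.25.

27.25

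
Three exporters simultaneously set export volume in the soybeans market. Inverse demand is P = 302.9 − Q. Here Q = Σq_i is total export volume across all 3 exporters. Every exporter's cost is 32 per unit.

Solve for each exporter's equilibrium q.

A representative exporter's profit is π_i = q_i(302.9 − Q) − 32q_i, with Q = q_i + Σ_{j≠i} q_j.
First-order condition: 270.9 − 2q_i − Σ_{j≠i} q_j = 0.
With identical exporters, set every q_j = q: then 270.9 − 2q − 2q = 0, i.e. q = 270.9/4 = 67.725.

67.725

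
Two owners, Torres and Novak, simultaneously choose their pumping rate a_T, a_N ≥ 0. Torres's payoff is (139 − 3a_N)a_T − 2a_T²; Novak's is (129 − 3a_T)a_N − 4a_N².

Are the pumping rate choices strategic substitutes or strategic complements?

Expanding Torres's payoff: 139a_T − 3a_Na_T − 2a_T².
∂π/∂a_T = 139 − 3a_N − 4a_T = 0, so a_T = 34.75 − 0.75a_N.
The best-response slope da_T/da_N = −0.75 < 0: the reaction function is downward-sloping, so the choices are strategic substitutes.

strategic substitutes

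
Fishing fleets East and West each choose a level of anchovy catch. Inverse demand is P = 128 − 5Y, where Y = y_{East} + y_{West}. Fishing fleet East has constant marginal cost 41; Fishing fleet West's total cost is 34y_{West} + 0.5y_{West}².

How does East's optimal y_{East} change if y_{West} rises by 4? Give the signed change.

Fishing fleet East's profit: π = y_{East}(128 − 5(y_{East} + y_{West})) − 41y_{East}.
∂π/∂y_{East} = 87 − 10y_{East} − 5y_{West} = 0, so y_{East} = 8.7 − 0.5y_{West}.
The reaction-function slope is −0.5, so a 4-unit rise in y_{West} moves y_{East} by −0.5 × 4 = −2. East's best response falls — the actions are strategic substitutes.

-2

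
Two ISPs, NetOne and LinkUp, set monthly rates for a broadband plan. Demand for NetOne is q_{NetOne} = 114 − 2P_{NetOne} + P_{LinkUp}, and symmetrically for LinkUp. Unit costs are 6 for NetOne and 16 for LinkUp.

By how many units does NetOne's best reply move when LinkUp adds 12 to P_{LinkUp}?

3

NetOne's profit: π = (P_{NetOne} − 6)(114 − 2P_{NetOne} + P_{LinkUp}).
∂π/∂P_{NetOne} = 126 − 4P_{NetOne} + P_{LinkUp} = 0 ⇒ P_{NetOne} = 31.5 + 0.25P_{LinkUp}.
The reaction-function slope is 0.25, so a 12-unit rise in P_{LinkUp} moves P_{NetOne} by 0.25 × 12 = 3. NetOne's best response rises — the actions are strategic complements.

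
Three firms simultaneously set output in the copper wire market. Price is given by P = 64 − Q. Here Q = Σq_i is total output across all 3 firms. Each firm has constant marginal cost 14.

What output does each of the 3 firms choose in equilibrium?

12.5

A representative firm's profit is π_i = q_i(64 − Q) − 14q_i, with Q = q_i + Σ_{j≠i} q_j.
First-order condition: 50 − 2q_i − Σ_{j≠i} q_j = 0.
In a symmetric equilibrium every firm chooses the same q, so Σ_{j≠i} q_j = 2q. The condition becomes 50 − 4q = 0, giving q = 50/4 = 12.5.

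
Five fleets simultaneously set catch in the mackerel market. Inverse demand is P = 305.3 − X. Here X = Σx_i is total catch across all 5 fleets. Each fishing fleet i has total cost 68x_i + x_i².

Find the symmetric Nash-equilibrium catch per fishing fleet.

A representative fishing fleet's profit is π_i = x_i(305.3 − X) − 68x_i − x_i², with X = x_i + Σ_{j≠i} x_j.
First-order condition: 237.3 − 4x_i − Σ_{j≠i} x_j = 0.
Imposing symmetry (x_j = x for all j) turns Σ_{j≠i} x_j into 4x, so 237.3 = 8x and x = 29.6625.

29.6625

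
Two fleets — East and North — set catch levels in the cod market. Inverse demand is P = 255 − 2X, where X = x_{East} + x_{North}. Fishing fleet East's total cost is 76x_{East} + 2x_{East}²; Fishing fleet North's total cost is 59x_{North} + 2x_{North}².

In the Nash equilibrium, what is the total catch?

Fishing fleet East's profit: π = x_{East}(255 − 2(x_{East} + x_{North})) − 76x_{East} − 2x_{East}².
∂π/∂x_{East} = 179 − 8x_{East} − 2x_{North} = 0, so x_{East} = 22.375 − 0.25x_{North}.
By the same steps for North: x_{North} = 24.5 − 0.25x_{East}.
Plugging x_{North} into East's best response: x_{East} = 22.375 − 0.25(24.5 − 0.25x_{East}) ⇒ 0.9375x_{East} = 16.25, so x_{East} = 52/3.
Then x_{North} = 24.5 − 0.25·(52/3) = 121/6.
Total catch: 52/3 + 121/6 = 37.5.

37.5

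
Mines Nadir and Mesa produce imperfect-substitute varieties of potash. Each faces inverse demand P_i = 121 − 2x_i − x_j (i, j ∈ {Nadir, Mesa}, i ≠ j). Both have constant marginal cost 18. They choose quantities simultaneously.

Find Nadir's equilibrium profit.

848.72

Mine Nadir's profit: π = x_{Nadir}(121 − 2x_{Nadir} − x_{Mesa}) − 18x_{Nadir}.
∂π/∂x_{Nadir} = 103 − 4x_{Nadir} − x_{Mesa} = 0 ⇒ x_{Nadir} = 25.75 − 0.25x_{Mesa}.
Setting x_{Nadir} = x_{Mesa} in the reaction function: x_{Nadir} = 25.75 − 0.25x_{Nadir}, so x_{Nadir} = 25.75 / 1.25 = 20.6.
P_{Nadir} = 121 − 2·20.6 − 20.6 = 59.2.
Profit = (59.2 − 18)·20.6 = 848.72.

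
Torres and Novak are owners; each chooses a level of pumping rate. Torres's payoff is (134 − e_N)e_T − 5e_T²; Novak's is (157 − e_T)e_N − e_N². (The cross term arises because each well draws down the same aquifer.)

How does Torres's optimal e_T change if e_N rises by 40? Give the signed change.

-4

Expanding Torres's payoff: 134e_T − e_Ne_T − 5e_T².
∂π/∂e_T = 134 − e_N − 10e_T = 0, so e_T = 13.4 − 0.1e_N.
The reaction-function slope is −0.1, so a 40-unit rise in e_N moves e_T by −0.1 × 40 = −4. Torres's best response falls — the actions are strategic substitutes.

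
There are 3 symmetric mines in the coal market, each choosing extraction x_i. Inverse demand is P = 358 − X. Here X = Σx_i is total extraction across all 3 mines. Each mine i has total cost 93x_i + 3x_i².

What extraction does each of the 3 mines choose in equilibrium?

26.5

A representative mine's profit is π_i = x_i(358 − X) − 93x_i − 3x_i², with X = x_i + Σ_{j≠i} x_j.
First-order condition: 265 − 8x_i − Σ_{j≠i} x_j = 0.
In a symmetric equilibrium every mine chooses the same x, so Σ_{j≠i} x_j = 2x. The condition becomes 265 − 10x = 0, giving x = 265/10 = 26.5.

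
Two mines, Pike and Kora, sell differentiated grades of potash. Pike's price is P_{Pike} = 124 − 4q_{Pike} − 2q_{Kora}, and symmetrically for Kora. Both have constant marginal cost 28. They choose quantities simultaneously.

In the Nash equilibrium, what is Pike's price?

66.4

Mine Pike's profit: π = q_{Pike}(124 − 4q_{Pike} − 2q_{Kora}) − 28q_{Pike}.
∂π/∂q_{Pike} = 96 − 8q_{Pike} − 2q_{Kora} = 0 ⇒ q_{Pike} = 12 − 0.25q_{Kora}.
The game is symmetric, so in equilibrium q_{Kora} = q_{Pike}: the reaction function gives 1.25q_{Pike} = 12, hence q_{Pike} = 9.6.
P_{Pike} = 124 − 4·9.6 − 2·9.6 = 66.4.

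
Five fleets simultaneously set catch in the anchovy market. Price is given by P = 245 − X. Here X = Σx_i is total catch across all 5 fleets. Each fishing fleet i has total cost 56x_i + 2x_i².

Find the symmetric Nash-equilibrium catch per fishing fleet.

A representative fishing fleet's profit is π_i = x_i(245 − X) − 56x_i − 2x_i², with X = x_i + Σ_{j≠i} x_j.
First-order condition: 189 − 6x_i − Σ_{j≠i} x_j = 0.
In a symmetric equilibrium every fishing fleet chooses the same x, so Σ_{j≠i} x_j = 4x. The condition becomes 189 − 10x = 0, giving x = 189/10 = 18.9.

18.9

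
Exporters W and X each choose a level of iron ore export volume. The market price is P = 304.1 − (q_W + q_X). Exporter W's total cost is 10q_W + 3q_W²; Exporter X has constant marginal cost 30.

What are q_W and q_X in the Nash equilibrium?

20.94, 126.58

Exporter W's profit: π = q_W(304.1 − (q_W + q_X)) − 10q_W − 3q_W².
∂π/∂q_W = 294.1 − 8q_W − q_X = 0, so q_W = 36.7625 − 0.125q_X.
For X: ∂π/∂q_X = 274.1 − 2q_X − q_W = 0 ⇒ q_X = 137.05 − 0.5q_W.
Solving the two reaction functions simultaneously: (1 − (−0.125)(−0.5))q_W = 36.7625 − 0.125·137.05, so 0.9375q_W = 3141/160 and q_W = 20.94.
Then q_X = 137.05 − 0.5·20.94 = 126.58.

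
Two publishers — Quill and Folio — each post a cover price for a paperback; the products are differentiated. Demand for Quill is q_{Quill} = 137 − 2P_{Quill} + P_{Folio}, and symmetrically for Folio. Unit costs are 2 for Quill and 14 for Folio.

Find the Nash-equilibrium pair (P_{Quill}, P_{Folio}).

48.6, 53.4

Quill's profit: π = (P_{Quill} − 2)(137 − 2P_{Quill} + P_{Folio}).
∂π/∂P_{Quill} = 141 − 4P_{Quill} + P_{Folio} = 0 ⇒ P_{Quill} = 35.25 + 0.25P_{Folio}.
Similarly P_{Folio} = 41.25 + 0.25P_{Quill}.
Solving the two reaction functions simultaneously: (1 − (0.25)(0.25))P_{Quill} = 35.25 + 0.25·41.25, so 0.9375P_{Quill} = 45.5625 and P_{Quill} = 48.6.
Then P_{Folio} = 41.25 + 0.25·48.6 = 53.4.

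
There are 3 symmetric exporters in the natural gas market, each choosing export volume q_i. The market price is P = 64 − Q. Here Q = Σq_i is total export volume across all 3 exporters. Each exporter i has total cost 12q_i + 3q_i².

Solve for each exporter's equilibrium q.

A representative exporter's profit is π_i = q_i(64 − Q) − 12q_i − 3q_i², with Q = q_i + Σ_{j≠i} q_j.
First-order condition: 52 − 8q_i − Σ_{j≠i} q_j = 0.
In a symmetric equilibrium every exporter chooses the same q, so Σ_{j≠i} q_j = 2q. The condition becomes 52 − 10q = 0, giving q = 52/10 = 5.2.

5.2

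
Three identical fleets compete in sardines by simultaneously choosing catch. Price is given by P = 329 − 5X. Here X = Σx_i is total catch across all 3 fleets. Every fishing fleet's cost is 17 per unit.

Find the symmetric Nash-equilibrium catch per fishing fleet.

A representative fishing fleet's profit is π_i = x_i(329 − 5X) − 17x_i, with X = x_i + Σ_{j≠i} x_j.
First-order condition: 312 − 10x_i − 5Σ_{j≠i} x_j = 0.
Imposing symmetry (x_j = x for all j) turns Σ_{j≠i} x_j into 2x, so 312 = 20x and x = 15.6.

15.6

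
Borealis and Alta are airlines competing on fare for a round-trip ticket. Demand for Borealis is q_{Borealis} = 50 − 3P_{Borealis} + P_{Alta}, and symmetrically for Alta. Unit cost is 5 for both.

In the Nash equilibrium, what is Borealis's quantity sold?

Borealis's profit: π = (P_{Borealis} − 5)(50 − 3P_{Borealis} + P_{Alta}).
∂π/∂P_{Borealis} = 65 − 6P_{Borealis} + P_{Alta} = 0 ⇒ P_{Borealis} = 65/6 + (1/6)P_{Alta}.
By symmetry P_{Alta} = P_{Borealis}; substituting into the reaction function, (5/6)P_{Borealis} = 65/6 and P_{Borealis} = 13.
q_{Borealis} = 50 − 3·13 + 13 = 24.

24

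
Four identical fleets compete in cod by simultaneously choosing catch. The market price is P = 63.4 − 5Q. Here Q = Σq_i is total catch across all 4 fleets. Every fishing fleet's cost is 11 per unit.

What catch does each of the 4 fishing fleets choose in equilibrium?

2.096

A representative fishing fleet's profit is π_i = q_i(63.4 − 5Q) − 11q_i, with Q = q_i + Σ_{j≠i} q_j.
First-order condition: 52.4 − 10q_i − 5Σ_{j≠i} q_j = 0.
Imposing symmetry (q_j = q for all j) turns Σ_{j≠i} q_j into 3q, so 52.4 = 25q and q = 2.096.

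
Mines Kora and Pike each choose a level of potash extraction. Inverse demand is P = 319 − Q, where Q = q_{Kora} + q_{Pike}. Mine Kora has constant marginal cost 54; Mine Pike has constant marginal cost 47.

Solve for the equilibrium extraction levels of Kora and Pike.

Mine Kora's profit: π = q_{Kora}(319 − (q_{Kora} + q_{Pike})) − 54q_{Kora}.
∂π/∂q_{Kora} = 265 − 2q_{Kora} − q_{Pike} = 0, so q_{Kora} = 132.5 − 0.5q_{Pike}.
By the same steps for Pike: q_{Pike} = 136 − 0.5q_{Kora}.
Solving the two reaction functions simultaneously: (1 − (−0.5)(−0.5))q_{Kora} = 132.5 − 0.5·136, so 0.75q_{Kora} = 64.5 and q_{Kora} = 86.
Then q_{Pike} = 136 − 0.5·86 = 93.

86, 93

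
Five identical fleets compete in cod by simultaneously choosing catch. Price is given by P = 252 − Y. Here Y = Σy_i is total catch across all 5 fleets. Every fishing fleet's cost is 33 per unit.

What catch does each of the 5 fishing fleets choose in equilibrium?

A representative fishing fleet's profit is π_i = y_i(252 − Y) − 33y_i, with Y = y_i + Σ_{j≠i} y_j.
First-order condition: 219 − 2y_i − Σ_{j≠i} y_j = 0.
In a symmetric equilibrium every fishing fleet chooses the same y, so Σ_{j≠i} y_j = 4y. The condition becomes 219 − 6y = 0, giving y = 219/6 = 36.5.

36.5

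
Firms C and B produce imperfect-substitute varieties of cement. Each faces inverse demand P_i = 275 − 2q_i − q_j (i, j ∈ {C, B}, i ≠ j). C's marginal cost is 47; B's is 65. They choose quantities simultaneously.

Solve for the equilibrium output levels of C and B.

Firm C's profit: π = q_C(275 − 2q_C − q_B) − 47q_C.
∂π/∂q_C = 228 − 4q_C − q_B = 0 ⇒ q_C = 57 − 0.25q_B.
Similarly q_B = 52.5 − 0.25q_C.
Substituting the second reaction function into the first: q_C = 57 − 0.25(52.5 − 0.25q_C), which gives 0.9375q_C = 43.875 ⇒ q_C = 46.8.
Then q_B = 52.5 − 0.25·46.8 = 40.8.

46.8, 40.8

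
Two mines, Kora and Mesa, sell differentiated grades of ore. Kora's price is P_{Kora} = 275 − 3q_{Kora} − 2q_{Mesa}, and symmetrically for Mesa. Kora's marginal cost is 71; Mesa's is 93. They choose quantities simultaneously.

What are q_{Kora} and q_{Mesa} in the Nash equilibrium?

Mine Kora's profit: π = q_{Kora}(275 − 3q_{Kora} − 2q_{Mesa}) − 71q_{Kora}.
∂π/∂q_{Kora} = 204 − 6q_{Kora} − 2q_{Mesa} = 0 ⇒ q_{Kora} = 34 − (1/3)q_{Mesa}.
Similarly q_{Mesa} = 91/3 − (1/3)q_{Kora}.
Solving the two reaction functions simultaneously: (1 − (−1/3)(−1/3))q_{Kora} = 34 − (1/3)·(91/3), so (8/9)q_{Kora} = 215/9 and q_{Kora} = 26.875.
Then q_{Mesa} = 91/3 − (1/3)·26.875 = 21.375.

26.875, 21.375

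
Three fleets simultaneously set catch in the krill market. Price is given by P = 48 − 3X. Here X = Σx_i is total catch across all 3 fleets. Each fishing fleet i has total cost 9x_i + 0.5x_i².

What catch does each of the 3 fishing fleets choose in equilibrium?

A representative fishing fleet's profit is π_i = x_i(48 − 3X) − 9x_i − 0.5x_i², with X = x_i + Σ_{j≠i} x_j.
First-order condition: 39 − 7x_i − 3Σ_{j≠i} x_j = 0.
Imposing symmetry (x_j = x for all j) turns Σ_{j≠i} x_j into 2x, so 39 = 13x and x = 3.

3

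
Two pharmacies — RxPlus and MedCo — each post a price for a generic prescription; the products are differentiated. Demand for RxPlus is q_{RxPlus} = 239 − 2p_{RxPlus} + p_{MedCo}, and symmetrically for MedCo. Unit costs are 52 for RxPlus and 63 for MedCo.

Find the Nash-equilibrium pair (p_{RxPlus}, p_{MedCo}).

RxPlus's profit: π = (p_{RxPlus} − 52)(239 − 2p_{RxPlus} + p_{MedCo}).
∂π/∂p_{RxPlus} = 343 − 4p_{RxPlus} + p_{MedCo} = 0 ⇒ p_{RxPlus} = 85.75 + 0.25p_{MedCo}.
Similarly p_{MedCo} = 91.25 + 0.25p_{RxPlus}.
Substituting the second reaction function into the first: p_{RxPlus} = 85.75 + 0.25(91.25 + 0.25p_{RxPlus}), which gives 0.9375p_{RxPlus} = 108.5625 ⇒ p_{RxPlus} = 115.8.
Then p_{MedCo} = 91.25 + 0.25·115.8 = 120.2.

115.8, 120.2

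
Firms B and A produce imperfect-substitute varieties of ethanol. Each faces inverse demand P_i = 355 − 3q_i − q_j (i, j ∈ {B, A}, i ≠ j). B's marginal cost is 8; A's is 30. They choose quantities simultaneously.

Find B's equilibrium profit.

7560.12

Firm B's profit: π = q_B(355 − 3q_B − q_A) − 8q_B.
∂π/∂q_B = 347 − 6q_B − q_A = 0 ⇒ q_B = 347/6 − (1/6)q_A.
Similarly q_A = 325/6 − (1/6)q_B.
Solving the two reaction functions simultaneously: (1 − (−1/6)(−1/6))q_B = 347/6 − (1/6)·(325/6), so (35/36)q_B = 1757/36 and q_B = 50.2.
Then q_A = 325/6 − (1/6)·50.2 = 45.8.
P_B = 355 − 3·50.2 − 45.8 = 158.6.
Profit = (158.6 − 8)·50.2 = 7560.12.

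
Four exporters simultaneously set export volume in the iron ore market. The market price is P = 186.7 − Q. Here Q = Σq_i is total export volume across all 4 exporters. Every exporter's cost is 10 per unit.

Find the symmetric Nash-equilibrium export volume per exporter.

A representative exporter's profit is π_i = q_i(186.7 − Q) − 10q_i, with Q = q_i + Σ_{j≠i} q_j.
First-order condition: 176.7 − 2q_i − Σ_{j≠i} q_j = 0.
With identical exporters, set every q_j = q: then 176.7 − 2q − 3q = 0, i.e. q = 176.7/5 = 35.34.

35.34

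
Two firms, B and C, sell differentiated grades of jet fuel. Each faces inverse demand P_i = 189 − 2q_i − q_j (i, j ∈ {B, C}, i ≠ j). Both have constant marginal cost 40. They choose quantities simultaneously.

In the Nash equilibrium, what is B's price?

99.6

Firm B's profit: π = q_B(189 − 2q_B − q_C) − 40q_B.
∂π/∂q_B = 149 − 4q_B − q_C = 0 ⇒ q_B = 37.25 − 0.25q_C.
By symmetry q_C = q_B; substituting into the reaction function, 1.25q_B = 37.25 and q_B = 29.8.
P_B = 189 − 2·29.8 − 29.8 = 99.6.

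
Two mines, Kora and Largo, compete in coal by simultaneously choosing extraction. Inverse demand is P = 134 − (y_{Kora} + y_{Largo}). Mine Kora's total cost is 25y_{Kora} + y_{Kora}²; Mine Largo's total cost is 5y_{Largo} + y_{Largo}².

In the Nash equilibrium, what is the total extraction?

47.6

Mine Kora's profit: π = y_{Kora}(134 − (y_{Kora} + y_{Largo})) − 25y_{Kora} − y_{Kora}².
∂π/∂y_{Kora} = 109 − 4y_{Kora} − y_{Largo} = 0, so y_{Kora} = 27.25 − 0.25y_{Largo}.
By the same steps for Largo: y_{Largo} = 32.25 − 0.25y_{Kora}.
Solving the two reaction functions simultaneously: (1 − (−0.25)(−0.25))y_{Kora} = 27.25 − 0.25·32.25, so 0.9375y_{Kora} = 19.1875 and y_{Kora} = 307/15.
Then y_{Largo} = 32.25 − 0.25·(307/15) = 407/15.
Total extraction: 307/15 + 407/15 = 47.6.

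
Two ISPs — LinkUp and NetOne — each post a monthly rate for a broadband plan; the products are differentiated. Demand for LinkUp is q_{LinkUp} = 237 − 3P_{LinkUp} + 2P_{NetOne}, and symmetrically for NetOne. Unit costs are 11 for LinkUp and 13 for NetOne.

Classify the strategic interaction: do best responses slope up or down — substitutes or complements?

strategic complements

LinkUp's profit: π = (P_{LinkUp} − 11)(237 − 3P_{LinkUp} + 2P_{NetOne}).
∂π/∂P_{LinkUp} = 270 − 6P_{LinkUp} + 2P_{NetOne} = 0 ⇒ P_{LinkUp} = 45 + (1/3)P_{NetOne}.
The best-response slope dP_{LinkUp}/dP_{NetOne} = 1/3 > 0: the reaction function is upward-sloping, so the choices are strategic complements.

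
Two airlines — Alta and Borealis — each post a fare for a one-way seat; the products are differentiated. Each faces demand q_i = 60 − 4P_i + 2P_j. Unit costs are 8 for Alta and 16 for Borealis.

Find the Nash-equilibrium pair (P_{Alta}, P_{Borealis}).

16.4, 19.6

Alta's profit: π = (P_{Alta} − 8)(60 − 4P_{Alta} + 2P_{Borealis}).
∂π/∂P_{Alta} = 92 − 8P_{Alta} + 2P_{Borealis} = 0 ⇒ P_{Alta} = 11.5 + 0.25P_{Borealis}.
Similarly P_{Borealis} = 15.5 + 0.25P_{Alta}.
Plugging P_{Borealis} into Alta's best response: P_{Alta} = 11.5 + 0.25(15.5 + 0.25P_{Alta}) ⇒ 0.9375P_{Alta} = 15.375, so P_{Alta} = 16.4.
Then P_{Borealis} = 15.5 + 0.25·16.4 = 19.6.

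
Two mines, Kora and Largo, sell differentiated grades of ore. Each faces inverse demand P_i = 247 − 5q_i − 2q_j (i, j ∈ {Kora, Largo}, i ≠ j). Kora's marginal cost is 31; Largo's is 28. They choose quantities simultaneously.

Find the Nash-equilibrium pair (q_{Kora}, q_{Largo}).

Mine Kora's profit: π = q_{Kora}(247 − 5q_{Kora} − 2q_{Largo}) − 31q_{Kora}.
∂π/∂q_{Kora} = 216 − 10q_{Kora} − 2q_{Largo} = 0 ⇒ q_{Kora} = 21.6 − 0.2q_{Largo}.
Similarly q_{Largo} = 21.9 − 0.2q_{Kora}.
Solving the two reaction functions simultaneously: (1 − (−0.2)(−0.2))q_{Kora} = 21.6 − 0.2·21.9, so 0.96q_{Kora} = 17.22 and q_{Kora} = 17.9375.
Then q_{Largo} = 21.9 − 0.2·17.9375 = 18.3125.

17.9375, 18.3125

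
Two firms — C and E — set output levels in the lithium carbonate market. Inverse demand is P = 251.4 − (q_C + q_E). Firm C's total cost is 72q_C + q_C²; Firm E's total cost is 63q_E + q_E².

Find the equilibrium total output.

Firm C's profit: π = q_C(251.4 − (q_C + q_E)) − 72q_C − q_C².
∂π/∂q_C = 179.4 − 4q_C − q_E = 0, so q_C = 44.85 − 0.25q_E.
By the same steps for E: q_E = 47.1 − 0.25q_C.
Plugging q_E into C's best response: q_C = 44.85 − 0.25(47.1 − 0.25q_C) ⇒ 0.9375q_C = 33.075, so q_C = 35.28.
Then q_E = 47.1 − 0.25·35.28 = 38.28.
Total output: 35.28 + 38.28 = 73.56.

73.56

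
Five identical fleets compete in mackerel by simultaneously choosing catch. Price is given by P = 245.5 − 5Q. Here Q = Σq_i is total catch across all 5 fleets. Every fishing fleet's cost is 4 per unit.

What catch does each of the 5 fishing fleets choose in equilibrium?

A representative fishing fleet's profit is π_i = q_i(245.5 − 5Q) − 4q_i, with Q = q_i + Σ_{j≠i} q_j.
First-order condition: 241.5 − 10q_i − 5Σ_{j≠i} q_j = 0.
Imposing symmetry (q_j = q for all j) turns Σ_{j≠i} q_j into 4q, so 241.5 = 30q and q = 8.05.

8.05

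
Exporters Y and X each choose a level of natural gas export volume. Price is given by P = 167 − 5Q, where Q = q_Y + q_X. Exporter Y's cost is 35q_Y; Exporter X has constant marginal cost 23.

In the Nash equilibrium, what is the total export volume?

Exporter Y's profit: π = q_Y(167 − 5(q_Y + q_X)) − 35q_Y.
∂π/∂q_Y = 132 − 10q_Y − 5q_X = 0, so q_Y = 13.2 − 0.5q_X.
By the same steps for X: q_X = 14.4 − 0.5q_Y.
Plugging q_X into Y's best response: q_Y = 13.2 − 0.5(14.4 − 0.5q_Y) ⇒ 0.75q_Y = 6, so q_Y = 8.
Then q_X = 14.4 − 0.5·8 = 10.4.
Total export volume: 8 + 10.4 = 18.4.

18.4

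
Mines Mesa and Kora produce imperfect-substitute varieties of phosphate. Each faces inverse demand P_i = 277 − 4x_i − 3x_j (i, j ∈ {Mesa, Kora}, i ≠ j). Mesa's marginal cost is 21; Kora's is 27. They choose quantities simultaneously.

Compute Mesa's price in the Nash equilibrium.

115.4

Mine Mesa's profit: π = x_{Mesa}(277 − 4x_{Mesa} − 3x_{Kora}) − 21x_{Mesa}.
∂π/∂x_{Mesa} = 256 − 8x_{Mesa} − 3x_{Kora} = 0 ⇒ x_{Mesa} = 32 − 0.375x_{Kora}.
Similarly x_{Kora} = 31.25 − 0.375x_{Mesa}.
Plugging x_{Kora} into Mesa's best response: x_{Mesa} = 32 − 0.375(31.25 − 0.375x_{Mesa}) ⇒ (55/64)x_{Mesa} = 649/32, so x_{Mesa} = 23.6.
Then x_{Kora} = 31.25 − 0.375·23.6 = 22.4.
P_{Mesa} = 277 − 4·23.6 − 3·22.4 = 115.4.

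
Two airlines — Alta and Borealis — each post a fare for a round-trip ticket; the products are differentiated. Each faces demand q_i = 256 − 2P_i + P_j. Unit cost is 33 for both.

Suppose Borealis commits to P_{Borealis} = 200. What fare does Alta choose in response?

Alta's profit: π = (P_{Alta} − 33)(256 − 2P_{Alta} + P_{Borealis}).
∂π/∂P_{Alta} = 322 − 4P_{Alta} + P_{Borealis} = 0 ⇒ P_{Alta} = 80.5 + 0.25P_{Borealis}.
At P_{Borealis} = 200: P_{Alta} = 80.5 + 0.25·200 = 130.5.

130.5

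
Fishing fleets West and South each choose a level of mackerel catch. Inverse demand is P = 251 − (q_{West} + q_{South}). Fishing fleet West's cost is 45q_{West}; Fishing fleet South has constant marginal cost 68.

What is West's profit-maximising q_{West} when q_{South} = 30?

88

Fishing fleet West's profit: π = q_{West}(251 − (q_{West} + q_{South})) − 45q_{West}.
∂π/∂q_{West} = 206 − 2q_{West} − q_{South} = 0, so q_{West} = 103 − 0.5q_{South}.
At q_{South} = 30: q_{West} = 103 − 0.5·30 = 88.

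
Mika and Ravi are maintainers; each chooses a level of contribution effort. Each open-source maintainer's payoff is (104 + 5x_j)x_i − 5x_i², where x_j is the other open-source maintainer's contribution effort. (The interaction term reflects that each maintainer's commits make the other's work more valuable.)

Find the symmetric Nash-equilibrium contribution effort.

Mika's payoff is (104 + 5x_R)x_M − 5x_M².
∂π/∂x_M = 104 + 5x_R − 10x_M = 0, so x_M = 10.4 + 0.5x_R.
The game is symmetric, so in equilibrium x_R = x_M: the reaction function gives 0.5x_M = 10.4, hence x_M = 20.8.

20.8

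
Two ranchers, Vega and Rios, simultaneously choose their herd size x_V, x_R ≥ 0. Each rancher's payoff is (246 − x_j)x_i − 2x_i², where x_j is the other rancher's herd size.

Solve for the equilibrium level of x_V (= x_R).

49.2

Vega's payoff is (246 − x_R)x_V − 2x_V².
∂π/∂x_V = 246 − x_R − 4x_V = 0, so x_V = 61.5 − 0.25x_R.
Setting x_V = x_R in the reaction function: x_V = 61.5 − 0.25x_V, so x_V = 61.5 / 1.25 = 49.2.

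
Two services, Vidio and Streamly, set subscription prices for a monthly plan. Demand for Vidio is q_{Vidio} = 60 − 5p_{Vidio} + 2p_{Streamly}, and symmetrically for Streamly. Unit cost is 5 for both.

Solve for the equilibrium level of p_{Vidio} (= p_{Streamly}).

10.625

Vidio's profit: π = (p_{Vidio} − 5)(60 − 5p_{Vidio} + 2p_{Streamly}).
∂π/∂p_{Vidio} = 85 − 10p_{Vidio} + 2p_{Streamly} = 0 ⇒ p_{Vidio} = 8.5 + 0.2p_{Streamly}.
The game is symmetric, so in equilibrium p_{Streamly} = p_{Vidio}: the reaction function gives 0.8p_{Vidio} = 8.5, hence p_{Vidio} = 10.625.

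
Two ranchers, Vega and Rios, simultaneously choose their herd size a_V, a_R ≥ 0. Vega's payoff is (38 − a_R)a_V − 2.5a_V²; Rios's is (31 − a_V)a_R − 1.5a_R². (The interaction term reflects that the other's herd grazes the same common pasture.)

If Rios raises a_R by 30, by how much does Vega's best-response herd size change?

-6

Expanding Vega's payoff: 38a_V − a_Ra_V − 2.5a_V².
∂π/∂a_V = 38 − a_R − 5a_V = 0, so a_V = 7.6 − 0.2a_R.
The reaction-function slope is −0.2, so a 30-unit rise in a_R moves a_V by −0.2 × 30 = −6. Vega's best response falls — the actions are strategic substitutes.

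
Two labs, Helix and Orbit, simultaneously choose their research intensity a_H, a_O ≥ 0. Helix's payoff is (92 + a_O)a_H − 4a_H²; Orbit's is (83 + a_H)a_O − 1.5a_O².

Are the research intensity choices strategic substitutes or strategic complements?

Expanding Helix's payoff: 92a_H + a_Oa_H − 4a_H².
∂π/∂a_H = 92 + a_O − 8a_H = 0, so a_H = 11.5 + 0.125a_O.
The best-response slope da_H/da_O = 0.125 > 0: the reaction function is upward-sloping, so the choices are strategic complements.

strategic complements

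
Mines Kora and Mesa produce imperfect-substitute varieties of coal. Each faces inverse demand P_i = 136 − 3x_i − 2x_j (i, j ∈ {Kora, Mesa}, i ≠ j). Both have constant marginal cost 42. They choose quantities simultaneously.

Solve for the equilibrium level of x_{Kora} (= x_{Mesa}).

11.75

Mine Kora's profit: π = x_{Kora}(136 − 3x_{Kora} − 2x_{Mesa}) − 42x_{Kora}.
∂π/∂x_{Kora} = 94 − 6x_{Kora} − 2x_{Mesa} = 0 ⇒ x_{Kora} = 47/3 − (1/3)x_{Mesa}.
Setting x_{Kora} = x_{Mesa} in the reaction function: x_{Kora} = 47/3 − (1/3)x_{Kora}, so x_{Kora} = (47/3) / (4/3) = 11.75.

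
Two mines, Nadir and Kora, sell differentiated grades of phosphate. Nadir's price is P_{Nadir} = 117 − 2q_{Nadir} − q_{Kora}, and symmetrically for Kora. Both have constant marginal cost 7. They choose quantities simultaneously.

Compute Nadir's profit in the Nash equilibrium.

Mine Nadir's profit: π = q_{Nadir}(117 − 2q_{Nadir} − q_{Kora}) − 7q_{Nadir}.
∂π/∂q_{Nadir} = 110 − 4q_{Nadir} − q_{Kora} = 0 ⇒ q_{Nadir} = 27.5 − 0.25q_{Kora}.
By symmetry q_{Kora} = q_{Nadir}; substituting into the reaction function, 1.25q_{Nadir} = 27.5 and q_{Nadir} = 22.
P_{Nadir} = 117 − 2·22 − 22 = 51.
Profit = (51 − 7)·22 = 968.

968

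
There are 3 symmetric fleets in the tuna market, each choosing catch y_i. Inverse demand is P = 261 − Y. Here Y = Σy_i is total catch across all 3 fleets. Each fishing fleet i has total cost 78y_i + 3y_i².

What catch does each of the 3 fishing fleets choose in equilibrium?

18.3

A representative fishing fleet's profit is π_i = y_i(261 − Y) − 78y_i − 3y_i², with Y = y_i + Σ_{j≠i} y_j.
First-order condition: 183 − 8y_i − Σ_{j≠i} y_j = 0.
In a symmetric equilibrium every fishing fleet chooses the same y, so Σ_{j≠i} y_j = 2y. The condition becomes 183 − 10y = 0, giving y = 183/10 = 18.3.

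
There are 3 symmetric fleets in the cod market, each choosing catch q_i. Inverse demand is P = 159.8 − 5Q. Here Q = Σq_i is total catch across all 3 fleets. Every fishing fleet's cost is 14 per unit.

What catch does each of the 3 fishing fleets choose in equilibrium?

A representative fishing fleet's profit is π_i = q_i(159.8 − 5Q) − 14q_i, with Q = q_i + Σ_{j≠i} q_j.
First-order condition: 145.8 − 10q_i − 5Σ_{j≠i} q_j = 0.
With identical fishing fleets, set every q_j = q: then 145.8 − 10q − 10q = 0, i.e. q = 145.8/20 = 7.29.

7.29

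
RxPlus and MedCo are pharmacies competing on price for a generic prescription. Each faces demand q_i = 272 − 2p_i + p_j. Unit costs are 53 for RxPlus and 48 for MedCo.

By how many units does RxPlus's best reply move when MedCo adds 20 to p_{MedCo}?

RxPlus's profit: π = (p_{RxPlus} − 53)(272 − 2p_{RxPlus} + p_{MedCo}).
∂π/∂p_{RxPlus} = 378 − 4p_{RxPlus} + p_{MedCo} = 0 ⇒ p_{RxPlus} = 94.5 + 0.25p_{MedCo}.
The reaction-function slope is 0.25, so a 20-unit rise in p_{MedCo} moves p_{RxPlus} by 0.25 × 20 = 5. RxPlus's best response rises — the actions are strategic complements.

5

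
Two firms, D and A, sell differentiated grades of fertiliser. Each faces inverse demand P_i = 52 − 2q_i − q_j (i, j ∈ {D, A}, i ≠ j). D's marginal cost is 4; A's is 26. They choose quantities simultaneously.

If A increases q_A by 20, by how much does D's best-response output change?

Firm D's profit: π = q_D(52 − 2q_D − q_A) − 4q_D.
∂π/∂q_D = 48 − 4q_D − q_A = 0 ⇒ q_D = 12 − 0.25q_A.
The reaction-function slope is −0.25, so a 20-unit rise in q_A moves q_D by −0.25 × 20 = −5. D's best response falls — the actions are strategic substitutes.

-5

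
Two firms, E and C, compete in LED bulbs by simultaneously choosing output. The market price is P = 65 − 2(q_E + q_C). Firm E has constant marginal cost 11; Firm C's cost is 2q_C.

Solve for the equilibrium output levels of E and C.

7.5, 12

Firm E's profit: π = q_E(65 − 2(q_E + q_C)) − 11q_E.
∂π/∂q_E = 54 − 4q_E − 2q_C = 0, so q_E = 13.5 − 0.5q_C.
By the same steps for C: q_C = 15.75 − 0.5q_E.
Substituting the second reaction function into the first: q_E = 13.5 − 0.5(15.75 − 0.5q_E), which gives 0.75q_E = 5.625 ⇒ q_E = 7.5.
Then q_C = 15.75 − 0.5·7.5 = 12.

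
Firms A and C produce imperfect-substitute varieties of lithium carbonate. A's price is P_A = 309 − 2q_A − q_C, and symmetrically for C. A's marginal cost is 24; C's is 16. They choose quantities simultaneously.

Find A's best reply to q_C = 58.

56.75

Firm A's profit: π = q_A(309 − 2q_A − q_C) − 24q_A.
∂π/∂q_A = 285 − 4q_A − q_C = 0 ⇒ q_A = 71.25 − 0.25q_C.
At q_C = 58: q_A = 71.25 − 0.25·58 = 56.75.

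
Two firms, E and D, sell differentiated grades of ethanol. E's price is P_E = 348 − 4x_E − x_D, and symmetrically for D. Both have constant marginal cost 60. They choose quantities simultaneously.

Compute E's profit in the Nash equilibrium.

Firm E's profit: π = x_E(348 − 4x_E − x_D) − 60x_E.
∂π/∂x_E = 288 − 8x_E − x_D = 0 ⇒ x_E = 36 − 0.125x_D.
By symmetry x_D = x_E; substituting into the reaction function, 1.125x_E = 36 and x_E = 32.
P_E = 348 − 4·32 − 32 = 188.
Profit = (188 − 60)·32 = 4096.

4096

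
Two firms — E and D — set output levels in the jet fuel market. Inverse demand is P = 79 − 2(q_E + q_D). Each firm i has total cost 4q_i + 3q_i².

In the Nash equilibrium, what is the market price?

Firm E's profit: π = q_E(79 − 2(q_E + q_D)) − 4q_E − 3q_E².
∂π/∂q_E = 75 − 10q_E − 2q_D = 0, so q_E = 7.5 − 0.2q_D.
By symmetry q_D = q_E; substituting into the reaction function, 1.2q_E = 7.5 and q_E = 6.25.
Equilibrium price: P = 79 − 2·12.5 = 54.

54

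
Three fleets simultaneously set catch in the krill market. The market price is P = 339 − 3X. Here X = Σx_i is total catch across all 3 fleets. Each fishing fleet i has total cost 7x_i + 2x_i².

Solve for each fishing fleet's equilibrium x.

20.75

A representative fishing fleet's profit is π_i = x_i(339 − 3X) − 7x_i − 2x_i², with X = x_i + Σ_{j≠i} x_j.
First-order condition: 332 − 10x_i − 3Σ_{j≠i} x_j = 0.
Imposing symmetry (x_j = x for all j) turns Σ_{j≠i} x_j into 2x, so 332 = 16x and x = 20.75.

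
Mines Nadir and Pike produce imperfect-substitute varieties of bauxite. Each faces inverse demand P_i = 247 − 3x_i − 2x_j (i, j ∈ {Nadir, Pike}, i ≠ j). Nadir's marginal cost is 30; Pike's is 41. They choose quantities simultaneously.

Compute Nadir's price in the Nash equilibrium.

Mine Nadir's profit: π = x_{Nadir}(247 − 3x_{Nadir} − 2x_{Pike}) − 30x_{Nadir}.
∂π/∂x_{Nadir} = 217 − 6x_{Nadir} − 2x_{Pike} = 0 ⇒ x_{Nadir} = 217/6 − (1/3)x_{Pike}.
Similarly x_{Pike} = 103/3 − (1/3)x_{Nadir}.
Solving the two reaction functions simultaneously: (1 − (−1/3)(−1/3))x_{Nadir} = 217/6 − (1/3)·(103/3), so (8/9)x_{Nadir} = 445/18 and x_{Nadir} = 27.8125.
Then x_{Pike} = 103/3 − (1/3)·27.8125 = 25.0625.
P_{Nadir} = 247 − 3·27.8125 − 2·25.0625 = 113.4375.

113.4375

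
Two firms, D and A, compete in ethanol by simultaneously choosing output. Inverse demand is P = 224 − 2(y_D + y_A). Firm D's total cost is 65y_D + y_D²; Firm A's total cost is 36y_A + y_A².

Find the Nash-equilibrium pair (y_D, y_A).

Firm D's profit: π = y_D(224 − 2(y_D + y_A)) − 65y_D − y_D².
∂π/∂y_D = 159 − 6y_D − 2y_A = 0, so y_D = 26.5 − (1/3)y_A.
By the same steps for A: y_A = 94/3 − (1/3)y_D.
Plugging y_A into D's best response: y_D = 26.5 − (1/3)(94/3 − (1/3)y_D) ⇒ (8/9)y_D = 289/18, so y_D = 18.0625.
Then y_A = 94/3 − (1/3)·18.0625 = 25.3125.

18.0625, 25.3125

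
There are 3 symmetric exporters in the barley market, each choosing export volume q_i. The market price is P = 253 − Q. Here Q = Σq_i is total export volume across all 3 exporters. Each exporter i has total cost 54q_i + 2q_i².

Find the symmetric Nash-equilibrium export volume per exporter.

A representative exporter's profit is π_i = q_i(253 − Q) − 54q_i − 2q_i², with Q = q_i + Σ_{j≠i} q_j.
First-order condition: 199 − 6q_i − Σ_{j≠i} q_j = 0.
In a symmetric equilibrium every exporter chooses the same q, so Σ_{j≠i} q_j = 2q. The condition becomes 199 − 8q = 0, giving q = 199/8 = 24.875.

24.875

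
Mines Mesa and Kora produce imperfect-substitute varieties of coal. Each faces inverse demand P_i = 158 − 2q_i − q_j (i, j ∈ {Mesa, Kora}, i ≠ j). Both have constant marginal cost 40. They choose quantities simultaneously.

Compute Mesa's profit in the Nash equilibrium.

Mine Mesa's profit: π = q_{Mesa}(158 − 2q_{Mesa} − q_{Kora}) − 40q_{Mesa}.
∂π/∂q_{Mesa} = 118 − 4q_{Mesa} − q_{Kora} = 0 ⇒ q_{Mesa} = 29.5 − 0.25q_{Kora}.
By symmetry q_{Kora} = q_{Mesa}; substituting into the reaction function, 1.25q_{Mesa} = 29.5 and q_{Mesa} = 23.6.
P_{Mesa} = 158 − 2·23.6 − 23.6 = 87.2.
Profit = (87.2 − 40)·23.6 = 1113.92.

1113.92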